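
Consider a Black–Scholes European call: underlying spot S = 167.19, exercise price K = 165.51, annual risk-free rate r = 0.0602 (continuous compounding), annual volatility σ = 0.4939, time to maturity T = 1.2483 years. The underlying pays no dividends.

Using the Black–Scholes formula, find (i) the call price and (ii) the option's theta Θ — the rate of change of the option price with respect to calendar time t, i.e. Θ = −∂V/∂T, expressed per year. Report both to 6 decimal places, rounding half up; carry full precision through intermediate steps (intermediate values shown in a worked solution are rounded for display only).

price = 42.094714
Θ = -17.612916

σ√T = 0.4939·√1.2483 = 0.551821
d₁ = (ln(S/K) + (r+σ²/2)T) / (σ√T) = (ln(167.19/165.51) + (0.0602+0.4939²/2)·1.2483) / 0.551821 = (0.010099 + 0.227401) / 0.551821 = 0.430394
d₂ = d₁ − σ√T = 0.430394 − 0.551821 = -0.121428
e^{−rT} = e^{−0.0602·1.2483} = 0.927607
N(d₁) = 0.666545,  N(d₂) = 0.451676
Call price V = S·N(d₁) − K·e^{−rT}·N(d₂) = 111.439708 − 69.344995 = 42.094714
φ(d₁) = (1/√(2π))·e^{−d₁²/2} = 0.363652
Θ = −S·φ(d₁)·σ/(2√T) − r·K·e^{−rT}·N(d₂) = −13.438347 − 4.174569 = -17.612916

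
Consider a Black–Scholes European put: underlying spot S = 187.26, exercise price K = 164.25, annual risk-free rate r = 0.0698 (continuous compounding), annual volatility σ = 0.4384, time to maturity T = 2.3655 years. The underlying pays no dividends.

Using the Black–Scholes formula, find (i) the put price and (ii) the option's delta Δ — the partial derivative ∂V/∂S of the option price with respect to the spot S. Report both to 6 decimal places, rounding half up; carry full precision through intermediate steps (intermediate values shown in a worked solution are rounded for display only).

σ√T = 0.4384·√2.3655 = 0.674267
d₁ = (ln(S/K) + (r+σ²/2)T) / (σ√T) = (ln(187.26/164.25) + (0.0698+0.4384²/2)·2.3655) / 0.674267 = (0.131108 + 0.392430) / 0.674267 = 0.776455
d₂ = d₁ − σ√T = 0.776455 − 0.674267 = 0.102188
e^{−rT} = e^{−0.0698·2.3655} = 0.847799
N(−d₁) = 0.218740,  N(−d₂) = 0.459304
Put price V = K·e^{−rT}·N(−d₂) − S·N(−d₁) = 63.958473 − 40.961267 = 22.997206
Δ = −N(−d₁) = -0.218740

price = 22.997206
Δ = -0.218740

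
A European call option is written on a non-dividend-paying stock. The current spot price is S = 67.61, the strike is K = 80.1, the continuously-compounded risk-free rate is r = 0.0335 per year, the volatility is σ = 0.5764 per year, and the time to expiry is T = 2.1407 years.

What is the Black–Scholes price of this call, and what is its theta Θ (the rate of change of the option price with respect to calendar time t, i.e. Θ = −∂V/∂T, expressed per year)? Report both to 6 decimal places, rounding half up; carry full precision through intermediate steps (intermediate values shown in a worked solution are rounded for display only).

price = 19.898743
Θ = -5.808267

σ√T = 0.5764·√2.1407 = 0.843338
d₁ = (ln(S/K) + (r+σ²/2)T) / (σ√T) = (ln(67.61/80.1) + (0.0335+0.5764²/2)·2.1407) / 0.843338 = (-0.169520 + 0.427323) / 0.843338 = 0.305694
d₂ = d₁ − σ√T = 0.305694 − 0.843338 = -0.537645
e^{−rT} = e^{−0.0335·2.1407} = 0.930798
N(d₁) = 0.620081,  N(d₂) = 0.295411
Call price V = S·N(d₁) − K·e^{−rT}·N(d₂) = 41.923684 − 22.024941 = 19.898743
φ(d₁) = (1/√(2π))·e^{−d₁²/2} = 0.380731
Θ = −S·φ(d₁)·σ/(2√T) − r·K·e^{−rT}·N(d₂) = −5.070432 − 0.737836 = -5.808267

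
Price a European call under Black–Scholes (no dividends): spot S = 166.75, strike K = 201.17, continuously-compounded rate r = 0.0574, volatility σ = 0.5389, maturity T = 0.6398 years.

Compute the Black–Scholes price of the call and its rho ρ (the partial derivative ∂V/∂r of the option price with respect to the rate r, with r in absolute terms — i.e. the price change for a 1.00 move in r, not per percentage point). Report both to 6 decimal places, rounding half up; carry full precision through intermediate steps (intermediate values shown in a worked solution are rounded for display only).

σ√T = 0.5389·√0.6398 = 0.431053
d₁ = (ln(S/K) + (r+σ²/2)T) / (σ√T) = (ln(166.75/201.17) + (0.0574+0.5389²/2)·0.6398) / 0.431053 = (-0.187655 + 0.129628) / 0.431053 = -0.134617
d₂ = d₁ − σ√T = -0.134617 − 0.431053 = -0.565669
e^{−rT} = e^{−0.0574·0.6398} = 0.963942
N(d₁) = 0.446457,  N(d₂) = 0.285809
Call price V = S·N(d₁) − K·e^{−rT}·N(d₂) = 74.446776 − 55.423028 = 19.023748
ρ = K·T·e^{−rT}·N(d₂) = 35.459653

price = 19.023748
ρ = 35.459653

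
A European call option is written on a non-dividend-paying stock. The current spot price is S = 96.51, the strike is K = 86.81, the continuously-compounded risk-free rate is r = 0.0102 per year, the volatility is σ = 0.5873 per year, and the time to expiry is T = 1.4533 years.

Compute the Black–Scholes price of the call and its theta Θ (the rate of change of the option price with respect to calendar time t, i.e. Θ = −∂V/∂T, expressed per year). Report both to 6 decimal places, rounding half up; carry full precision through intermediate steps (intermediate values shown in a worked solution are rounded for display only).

σ√T = 0.5873·√1.4533 = 0.708007
d₁ = (ln(S/K) + (r+σ²/2)T) / (σ√T) = (ln(96.51/86.81) + (0.0102+0.5873²/2)·1.4533) / 0.708007 = (0.105925 + 0.265461) / 0.708007 = 0.524551
d₂ = d₁ − σ√T = 0.524551 − 0.708007 = -0.183457
e^{−rT} = e^{−0.0102·1.4533} = 0.985286
N(d₁) = 0.700052,  N(d₂) = 0.427220
Call price V = S·N(d₁) − K·e^{−rT}·N(d₂) = 67.562034 − 36.541248 = 31.020786
φ(d₁) = (1/√(2π))·e^{−d₁²/2} = 0.347665
Θ = −S·φ(d₁)·σ/(2√T) − r·K·e^{−rT}·N(d₂) = −8.173084 − 0.372721 = -8.545805

price = 31.020786
Θ = -8.545805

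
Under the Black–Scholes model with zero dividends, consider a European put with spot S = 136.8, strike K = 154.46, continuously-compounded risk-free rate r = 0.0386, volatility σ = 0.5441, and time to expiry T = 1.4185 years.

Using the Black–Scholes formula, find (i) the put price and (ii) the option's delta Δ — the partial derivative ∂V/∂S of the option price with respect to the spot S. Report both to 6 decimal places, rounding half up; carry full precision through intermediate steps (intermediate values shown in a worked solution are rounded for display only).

price = 40.853503
Δ = -0.412489

σ√T = 0.5441·√1.4185 = 0.648027
d₁ = (ln(S/K) + (r+σ²/2)T) / (σ√T) = (ln(136.8/154.46) + (0.0386+0.5441²/2)·1.4185) / 0.648027 = (-0.121415 + 0.264724) / 0.648027 = 0.221146
d₂ = d₁ − σ√T = 0.221146 − 0.648027 = -0.426881
e^{−rT} = e^{−0.0386·1.4185} = 0.946718
N(−d₁) = 0.412489,  N(−d₂) = 0.665267
Put price V = K·e^{−rT}·N(−d₂) − S·N(−d₁) = 97.282046 − 56.428543 = 40.853503
Δ = −N(−d₁) = -0.412489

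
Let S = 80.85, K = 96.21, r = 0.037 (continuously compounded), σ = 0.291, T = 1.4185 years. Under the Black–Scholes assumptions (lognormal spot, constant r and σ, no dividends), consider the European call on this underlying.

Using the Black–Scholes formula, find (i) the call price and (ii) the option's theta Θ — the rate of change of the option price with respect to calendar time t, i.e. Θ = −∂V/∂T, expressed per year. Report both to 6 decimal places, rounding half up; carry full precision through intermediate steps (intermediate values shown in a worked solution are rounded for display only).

price = 7.332476
Θ = -4.893168

σ√T = 0.291·√1.4185 = 0.346583
d₁ = (ln(S/K) + (r+σ²/2)T) / (σ√T) = (ln(80.85/96.21) + (0.037+0.291²/2)·1.4185) / 0.346583 = (-0.173938 + 0.112544) / 0.346583 = -0.177138
d₂ = d₁ − σ√T = -0.177138 − 0.346583 = -0.523722
e^{−rT} = e^{−0.037·1.4185} = 0.948869
N(d₁) = 0.429700,  N(d₂) = 0.300236
Call price V = S·N(d₁) − K·e^{−rT}·N(d₂) = 34.741232 − 27.408756 = 7.332476
φ(d₁) = (1/√(2π))·e^{−d₁²/2} = 0.392732
Θ = −S·φ(d₁)·σ/(2√T) − r·K·e^{−rT}·N(d₂) = −3.879045 − 1.014124 = -4.893168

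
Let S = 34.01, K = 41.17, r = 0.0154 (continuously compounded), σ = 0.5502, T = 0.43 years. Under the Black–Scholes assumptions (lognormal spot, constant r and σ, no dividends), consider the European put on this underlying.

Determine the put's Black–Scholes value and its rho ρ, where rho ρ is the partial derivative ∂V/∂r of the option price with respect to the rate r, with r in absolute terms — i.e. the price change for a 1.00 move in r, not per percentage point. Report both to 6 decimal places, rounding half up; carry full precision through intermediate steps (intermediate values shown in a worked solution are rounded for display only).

σ√T = 0.5502·√0.43 = 0.360790
d₁ = (ln(S/K) + (r+σ²/2)T) / (σ√T) = (ln(34.01/41.17) + (0.0154+0.5502²/2)·0.43) / 0.360790 = (-0.191055 + 0.071707) / 0.360790 = -0.330797
d₂ = d₁ − σ√T = -0.330797 − 0.360790 = -0.691588
e^{−rT} = e^{−0.0154·0.43} = 0.993400
N(−d₁) = 0.629601,  N(−d₂) = 0.755402
Put price V = K·e^{−rT}·N(−d₂) − S·N(−d₁) = 30.894629 − 21.412736 = 9.481893
ρ = −K·T·e^{−rT}·N(−d₂) = -13.284690

price = 9.481893
ρ = -13.284690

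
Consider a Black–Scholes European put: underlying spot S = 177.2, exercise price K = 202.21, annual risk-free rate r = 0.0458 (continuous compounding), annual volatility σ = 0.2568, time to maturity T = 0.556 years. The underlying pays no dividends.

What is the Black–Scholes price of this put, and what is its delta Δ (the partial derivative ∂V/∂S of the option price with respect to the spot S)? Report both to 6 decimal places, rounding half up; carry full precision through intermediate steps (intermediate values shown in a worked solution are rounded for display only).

σ√T = 0.2568·√0.556 = 0.191484
d₁ = (ln(S/K) + (r+σ²/2)T) / (σ√T) = (ln(177.2/202.21) + (0.0458+0.2568²/2)·0.556) / 0.191484 = (-0.132028 + 0.043798) / 0.191484 = -0.460769
d₂ = d₁ − σ√T = -0.460769 − 0.191484 = -0.652253
e^{−rT} = e^{−0.0458·0.556} = 0.974857
N(−d₁) = 0.677518,  N(−d₂) = 0.742881
Put price V = K·e^{−rT}·N(−d₂) − S·N(−d₁) = 146.440989 − 120.056157 = 26.384832
Δ = −N(−d₁) = -0.677518

price = 26.384832
Δ = -0.677518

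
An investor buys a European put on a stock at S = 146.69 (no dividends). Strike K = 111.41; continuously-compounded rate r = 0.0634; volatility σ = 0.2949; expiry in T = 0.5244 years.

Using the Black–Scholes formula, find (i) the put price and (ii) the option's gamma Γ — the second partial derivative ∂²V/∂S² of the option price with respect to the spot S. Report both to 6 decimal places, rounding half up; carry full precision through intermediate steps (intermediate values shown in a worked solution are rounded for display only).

σ√T = 0.2949·√0.5244 = 0.213553
d₁ = (ln(S/K) + (r+σ²/2)T) / (σ√T) = (ln(146.69/111.41) + (0.0634+0.2949²/2)·0.5244) / 0.213553 = (0.275104 + 0.056049) / 0.213553 = 1.550686
d₂ = d₁ − σ√T = 1.550686 − 0.213553 = 1.337132
e^{−rT} = e^{−0.0634·0.5244} = 0.967300
N(−d₁) = 0.060489,  N(−d₂) = 0.090590
Put price V = K·e^{−rT}·N(−d₂) − S·N(−d₁) = 9.762570 − 8.873063 = 0.889507
φ(d₁) = (1/√(2π))·e^{−d₁²/2} = 0.119882
Γ = φ(d₁) / (S·σ·√T) = 0.003827

price = 0.889507
Γ = 0.003827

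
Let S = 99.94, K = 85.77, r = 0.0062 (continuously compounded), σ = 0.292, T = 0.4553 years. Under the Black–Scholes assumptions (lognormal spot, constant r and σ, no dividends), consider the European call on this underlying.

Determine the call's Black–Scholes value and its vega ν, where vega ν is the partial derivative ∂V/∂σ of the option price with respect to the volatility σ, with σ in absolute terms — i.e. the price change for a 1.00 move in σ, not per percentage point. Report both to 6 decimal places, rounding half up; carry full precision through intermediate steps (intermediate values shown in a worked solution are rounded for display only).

price = 16.632610
ν = 18.123085

σ√T = 0.292·√0.4553 = 0.197030
d₁ = (ln(S/K) + (r+σ²/2)T) / (σ√T) = (ln(99.94/85.77) + (0.0062+0.292²/2)·0.4553) / 0.197030 = (0.152901 + 0.022233) / 0.197030 = 0.888871
d₂ = d₁ − σ√T = 0.888871 − 0.197030 = 0.691841
e^{−rT} = e^{−0.0062·0.4553} = 0.997181
N(d₁) = 0.812964,  N(d₂) = 0.755481
Call price V = S·N(d₁) − K·e^{−rT}·N(d₂) = 81.247594 − 64.614984 = 16.632610
φ(d₁) = (1/√(2π))·e^{−d₁²/2} = 0.268747
ν = S·φ(d₁)·√T = 18.123085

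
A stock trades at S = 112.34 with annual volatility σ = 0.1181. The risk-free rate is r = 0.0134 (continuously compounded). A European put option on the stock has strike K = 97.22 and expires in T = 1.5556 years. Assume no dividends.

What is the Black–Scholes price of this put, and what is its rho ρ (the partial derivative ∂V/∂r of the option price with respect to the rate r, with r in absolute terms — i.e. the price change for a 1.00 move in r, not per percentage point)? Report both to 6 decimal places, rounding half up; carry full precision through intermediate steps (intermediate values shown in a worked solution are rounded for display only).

price = 0.997150
ρ = -21.778356

σ√T = 0.1181·√1.5556 = 0.147299
d₁ = (ln(S/K) + (r+σ²/2)T) / (σ√T) = (ln(112.34/97.22) + (0.0134+0.1181²/2)·1.5556) / 0.147299 = (0.144554 + 0.031693) / 0.147299 = 1.196528
d₂ = d₁ − σ√T = 1.196528 − 0.147299 = 1.049230
e^{−rT} = e^{−0.0134·1.5556} = 0.979371
N(−d₁) = 0.115745,  N(−d₂) = 0.147036
Put price V = K·e^{−rT}·N(−d₂) − S·N(−d₁) = 13.999972 − 13.002822 = 0.997150
ρ = −K·T·e^{−rT}·N(−d₂) = -21.778356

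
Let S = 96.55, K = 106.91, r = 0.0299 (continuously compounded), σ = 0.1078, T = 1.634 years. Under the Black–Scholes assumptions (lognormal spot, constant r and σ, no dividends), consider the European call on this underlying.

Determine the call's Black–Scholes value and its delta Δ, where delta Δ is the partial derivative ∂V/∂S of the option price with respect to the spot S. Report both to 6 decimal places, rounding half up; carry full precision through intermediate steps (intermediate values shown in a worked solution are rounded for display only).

price = 3.215263
Δ = 0.375915

σ√T = 0.1078·√1.634 = 0.137799
d₁ = (ln(S/K) + (r+σ²/2)T) / (σ√T) = (ln(96.55/106.91) + (0.0299+0.1078²/2)·1.634) / 0.137799 = (-0.101926 + 0.058351) / 0.137799 = -0.316226
d₂ = d₁ − σ√T = -0.316226 − 0.137799 = -0.454025
e^{−rT} = e^{−0.0299·1.634} = 0.952318
N(d₁) = 0.375915,  N(d₂) = 0.324905
Call price V = S·N(d₁) − K·e^{−rT}·N(d₂) = 36.294633 − 33.079370 = 3.215263
Δ = N(d₁) = 0.375915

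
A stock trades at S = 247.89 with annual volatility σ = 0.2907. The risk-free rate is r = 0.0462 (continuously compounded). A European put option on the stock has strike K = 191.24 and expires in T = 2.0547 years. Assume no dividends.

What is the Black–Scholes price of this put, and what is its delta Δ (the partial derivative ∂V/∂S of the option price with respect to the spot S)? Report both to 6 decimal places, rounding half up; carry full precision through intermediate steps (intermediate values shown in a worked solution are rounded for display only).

price = 9.383820
Δ = -0.144844

σ√T = 0.2907·√2.0547 = 0.416696
d₁ = (ln(S/K) + (r+σ²/2)T) / (σ√T) = (ln(247.89/191.24) + (0.0462+0.2907²/2)·2.0547) / 0.416696 = (0.259456 + 0.181745) / 0.416696 = 1.058808
d₂ = d₁ − σ√T = 1.058808 − 0.416696 = 0.642112
e^{−rT} = e^{−0.0462·2.0547} = 0.909439
N(−d₁) = 0.144844,  N(−d₂) = 0.260400
Put price V = K·e^{−rT}·N(−d₂) − S·N(−d₁) = 45.289126 − 35.905307 = 9.383820
Δ = −N(−d₁) = -0.144844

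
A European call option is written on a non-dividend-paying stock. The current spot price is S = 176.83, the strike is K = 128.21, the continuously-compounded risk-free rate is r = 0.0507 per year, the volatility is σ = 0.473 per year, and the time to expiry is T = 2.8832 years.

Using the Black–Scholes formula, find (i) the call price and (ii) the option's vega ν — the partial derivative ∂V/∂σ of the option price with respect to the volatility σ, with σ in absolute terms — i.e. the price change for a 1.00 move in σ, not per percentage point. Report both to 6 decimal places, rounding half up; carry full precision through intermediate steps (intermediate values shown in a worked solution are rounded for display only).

price = 84.749264
ν = 73.822822

σ√T = 0.473·√2.8832 = 0.803153
d₁ = (ln(S/K) + (r+σ²/2)T) / (σ√T) = (ln(176.83/128.21) + (0.0507+0.473²/2)·2.8832) / 0.803153 = (0.321519 + 0.468706) / 0.803153 = 0.983903
d₂ = d₁ − σ√T = 0.983903 − 0.803153 = 0.180750
e^{−rT} = e^{−0.0507·2.8832} = 0.864004
N(d₁) = 0.837418,  N(d₂) = 0.571718
Call price V = S·N(d₁) − K·e^{−rT}·N(d₂) = 148.080704 − 63.331440 = 84.749264
φ(d₁) = (1/√(2π))·e^{−d₁²/2} = 0.245865
ν = S·φ(d₁)·√T = 73.822822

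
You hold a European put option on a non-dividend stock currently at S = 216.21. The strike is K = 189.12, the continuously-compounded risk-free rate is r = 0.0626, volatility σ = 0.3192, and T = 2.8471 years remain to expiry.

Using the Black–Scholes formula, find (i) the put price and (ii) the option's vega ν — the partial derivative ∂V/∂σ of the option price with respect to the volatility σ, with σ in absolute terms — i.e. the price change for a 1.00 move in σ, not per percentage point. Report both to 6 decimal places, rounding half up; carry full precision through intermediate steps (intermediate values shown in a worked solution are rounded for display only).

price = 17.040552
ν = 101.520878

σ√T = 0.3192·√2.8471 = 0.538597
d₁ = (ln(S/K) + (r+σ²/2)T) / (σ√T) = (ln(216.21/189.12) + (0.0626+0.3192²/2)·2.8471) / 0.538597 = (0.133868 + 0.323272) / 0.538597 = 0.848761
d₂ = d₁ − σ√T = 0.848761 − 0.538597 = 0.310164
e^{−rT} = e^{−0.0626·2.8471} = 0.836751
N(−d₁) = 0.198007,  N(−d₂) = 0.378218
Put price V = K·e^{−rT}·N(−d₂) − S·N(−d₁) = 59.851678 − 42.811126 = 17.040552
φ(d₁) = (1/√(2π))·e^{−d₁²/2} = 0.278278
ν = S·φ(d₁)·√T = 101.520878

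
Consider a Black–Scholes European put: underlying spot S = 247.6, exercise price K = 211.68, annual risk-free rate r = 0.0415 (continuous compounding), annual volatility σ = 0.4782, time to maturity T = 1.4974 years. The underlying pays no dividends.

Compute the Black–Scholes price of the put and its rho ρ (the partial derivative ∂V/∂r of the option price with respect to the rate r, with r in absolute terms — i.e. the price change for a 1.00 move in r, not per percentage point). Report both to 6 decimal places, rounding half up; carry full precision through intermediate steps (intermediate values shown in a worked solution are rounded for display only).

price = 30.485110
ρ = -139.265644

σ√T = 0.4782·√1.4974 = 0.585165
d₁ = (ln(S/K) + (r+σ²/2)T) / (σ√T) = (ln(247.6/211.68) + (0.0415+0.4782²/2)·1.4974) / 0.585165 = (0.156739 + 0.233351) / 0.585165 = 0.666632
d₂ = d₁ − σ√T = 0.666632 − 0.585165 = 0.081467
e^{−rT} = e^{−0.0415·1.4974} = 0.939749
N(−d₁) = 0.252503,  N(−d₂) = 0.467535
Put price V = K·e^{−rT}·N(−d₂) − S·N(−d₁) = 93.004971 − 62.519861 = 30.485110
ρ = −K·T·e^{−rT}·N(−d₂) = -139.265644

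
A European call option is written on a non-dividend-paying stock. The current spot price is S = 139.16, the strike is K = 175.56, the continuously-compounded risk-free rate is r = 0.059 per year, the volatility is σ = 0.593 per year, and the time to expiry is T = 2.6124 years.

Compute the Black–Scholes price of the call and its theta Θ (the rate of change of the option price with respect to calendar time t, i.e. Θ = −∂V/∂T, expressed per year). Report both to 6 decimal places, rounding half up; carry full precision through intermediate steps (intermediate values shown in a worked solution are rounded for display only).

σ√T = 0.593·√2.6124 = 0.958461
d₁ = (ln(S/K) + (r+σ²/2)T) / (σ√T) = (ln(139.16/175.56) + (0.059+0.593²/2)·2.6124) / 0.958461 = (-0.232357 + 0.613456) / 0.958461 = 0.397615
d₂ = d₁ − σ√T = 0.397615 − 0.958461 = -0.560846
e^{−rT} = e^{−0.059·2.6124} = 0.857159
N(d₁) = 0.654543,  N(d₂) = 0.287451
Call price V = S·N(d₁) − K·e^{−rT}·N(d₂) = 91.086229 − 43.256507 = 47.829722
φ(d₁) = (1/√(2π))·e^{−d₁²/2} = 0.368621
Θ = −S·φ(d₁)·σ/(2√T) − r·K·e^{−rT}·N(d₂) = −9.410199 − 2.552134 = -11.962332

price = 47.829722
Θ = -11.962332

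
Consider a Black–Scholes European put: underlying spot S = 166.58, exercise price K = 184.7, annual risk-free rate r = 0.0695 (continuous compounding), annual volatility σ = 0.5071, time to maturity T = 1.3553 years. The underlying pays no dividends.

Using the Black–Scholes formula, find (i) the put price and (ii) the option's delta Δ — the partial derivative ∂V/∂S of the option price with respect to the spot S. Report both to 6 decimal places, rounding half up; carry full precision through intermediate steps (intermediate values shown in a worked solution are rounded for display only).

price = 39.608855
Δ = -0.389807

σ√T = 0.5071·√1.3553 = 0.590352
d₁ = (ln(S/K) + (r+σ²/2)T) / (σ√T) = (ln(166.58/184.7) + (0.0695+0.5071²/2)·1.3553) / 0.590352 = (-0.103257 + 0.268451) / 0.590352 = 0.279823
d₂ = d₁ − σ√T = 0.279823 − 0.590352 = -0.310530
e^{−rT} = e^{−0.0695·1.3553} = 0.910107
N(−d₁) = 0.389807,  N(−d₂) = 0.621921
Put price V = K·e^{−rT}·N(−d₂) − S·N(−d₁) = 104.542854 − 64.933999 = 39.608855
Δ = −N(−d₁) = -0.389807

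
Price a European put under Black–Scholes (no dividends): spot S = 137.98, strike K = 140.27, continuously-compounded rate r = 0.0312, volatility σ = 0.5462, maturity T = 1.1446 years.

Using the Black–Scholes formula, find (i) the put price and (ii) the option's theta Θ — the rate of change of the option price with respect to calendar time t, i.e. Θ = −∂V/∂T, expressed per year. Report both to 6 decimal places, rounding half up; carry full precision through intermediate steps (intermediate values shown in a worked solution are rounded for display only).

price = 30.113484
Θ = -10.784744

σ√T = 0.5462·√1.1446 = 0.584357
d₁ = (ln(S/K) + (r+σ²/2)T) / (σ√T) = (ln(137.98/140.27) + (0.0312+0.5462²/2)·1.1446) / 0.584357 = (-0.016460 + 0.206448) / 0.584357 = 0.325123
d₂ = d₁ − σ√T = 0.325123 − 0.584357 = -0.259235
e^{−rT} = e^{−0.0312·1.1446} = 0.964919
N(−d₁) = 0.372544,  N(−d₂) = 0.602273
Put price V = K·e^{−rT}·N(−d₂) − S·N(−d₁) = 81.517113 − 51.403630 = 30.113484
φ(d₁) = (1/√(2π))·e^{−d₁²/2} = 0.378405
Θ = −S·φ(d₁)·σ/(2√T) + r·K·e^{−rT}·N(−d₂) = −13.328078 + 2.543334 = -10.784744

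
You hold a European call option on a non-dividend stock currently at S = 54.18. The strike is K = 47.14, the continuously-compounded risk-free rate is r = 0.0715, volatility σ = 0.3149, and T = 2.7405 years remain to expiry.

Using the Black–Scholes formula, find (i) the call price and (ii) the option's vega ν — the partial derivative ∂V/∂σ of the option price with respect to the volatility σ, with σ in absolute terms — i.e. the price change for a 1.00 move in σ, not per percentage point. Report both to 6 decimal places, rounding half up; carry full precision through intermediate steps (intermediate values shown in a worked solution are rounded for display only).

price = 19.114171
ν = 23.789780

σ√T = 0.3149·√2.7405 = 0.521300
d₁ = (ln(S/K) + (r+σ²/2)T) / (σ√T) = (ln(54.18/47.14) + (0.0715+0.3149²/2)·2.7405) / 0.521300 = (0.139190 + 0.331822) / 0.521300 = 0.903535
d₂ = d₁ − σ√T = 0.903535 − 0.521300 = 0.382235
e^{−rT} = e^{−0.0715·2.7405} = 0.822057
N(d₁) = 0.816879,  N(d₂) = 0.648856
Call price V = S·N(d₁) − K·e^{−rT}·N(d₂) = 44.258498 − 25.144327 = 19.114171
φ(d₁) = (1/√(2π))·e^{−d₁²/2} = 0.265238
ν = S·φ(d₁)·√T = 23.789780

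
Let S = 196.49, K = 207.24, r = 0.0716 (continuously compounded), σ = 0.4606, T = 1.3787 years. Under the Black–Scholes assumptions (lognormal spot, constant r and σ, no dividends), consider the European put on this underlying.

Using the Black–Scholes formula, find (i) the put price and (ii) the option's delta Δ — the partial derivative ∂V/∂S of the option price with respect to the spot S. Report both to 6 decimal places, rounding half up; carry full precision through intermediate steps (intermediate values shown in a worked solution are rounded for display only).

σ√T = 0.4606·√1.3787 = 0.540828
d₁ = (ln(S/K) + (r+σ²/2)T) / (σ√T) = (ln(196.49/207.24) + (0.0716+0.4606²/2)·1.3787) / 0.540828 = (-0.053266 + 0.244962) / 0.540828 = 0.354450
d₂ = d₁ − σ√T = 0.354450 − 0.540828 = -0.186378
e^{−rT} = e^{−0.0716·1.3787} = 0.906001
N(−d₁) = 0.361501,  N(−d₂) = 0.573926
Put price V = K·e^{−rT}·N(−d₂) − S·N(−d₁) = 107.760099 − 71.031324 = 36.728775
Δ = −N(−d₁) = -0.361501

price = 36.728775
Δ = -0.361501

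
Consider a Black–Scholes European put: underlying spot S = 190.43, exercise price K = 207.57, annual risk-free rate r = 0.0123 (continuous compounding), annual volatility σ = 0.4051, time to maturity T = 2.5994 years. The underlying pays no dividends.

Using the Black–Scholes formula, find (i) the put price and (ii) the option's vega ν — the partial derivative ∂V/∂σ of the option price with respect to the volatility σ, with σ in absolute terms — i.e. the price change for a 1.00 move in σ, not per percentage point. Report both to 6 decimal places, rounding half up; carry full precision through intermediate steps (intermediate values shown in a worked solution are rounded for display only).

σ√T = 0.4051·√2.5994 = 0.653129
d₁ = (ln(S/K) + (r+σ²/2)T) / (σ√T) = (ln(190.43/207.57) + (0.0123+0.4051²/2)·2.5994) / 0.653129 = (-0.086184 + 0.245261) / 0.653129 = 0.243562
d₂ = d₁ − σ√T = 0.243562 − 0.653129 = -0.409567
e^{−rT} = e^{−0.0123·2.5994} = 0.968533
N(−d₁) = 0.403785,  N(−d₂) = 0.658938
Put price V = K·e^{−rT}·N(−d₂) − S·N(−d₁) = 132.471884 − 76.892795 = 55.579089
φ(d₁) = (1/√(2π))·e^{−d₁²/2} = 0.387283
ν = S·φ(d₁)·√T = 118.905050

price = 55.579089
ν = 118.905050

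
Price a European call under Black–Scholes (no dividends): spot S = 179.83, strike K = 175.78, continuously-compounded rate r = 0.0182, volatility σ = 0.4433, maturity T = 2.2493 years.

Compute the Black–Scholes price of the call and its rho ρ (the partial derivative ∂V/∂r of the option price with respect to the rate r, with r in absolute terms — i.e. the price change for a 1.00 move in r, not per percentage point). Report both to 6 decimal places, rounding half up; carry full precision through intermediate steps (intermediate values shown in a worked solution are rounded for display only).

σ√T = 0.4433·√2.2493 = 0.664847
d₁ = (ln(S/K) + (r+σ²/2)T) / (σ√T) = (ln(179.83/175.78) + (0.0182+0.4433²/2)·2.2493) / 0.664847 = (0.022779 + 0.261948) / 0.664847 = 0.428259
d₂ = d₁ − σ√T = 0.428259 − 0.664847 = -0.236588
e^{−rT} = e^{−0.0182·2.2493} = 0.959889
N(d₁) = 0.665769,  N(d₂) = 0.406488
Call price V = S·N(d₁) − K·e^{−rT}·N(d₂) = 119.725184 − 68.586517 = 51.138667
ρ = K·T·e^{−rT}·N(d₂) = 154.271653

price = 51.138667
ρ = 154.271653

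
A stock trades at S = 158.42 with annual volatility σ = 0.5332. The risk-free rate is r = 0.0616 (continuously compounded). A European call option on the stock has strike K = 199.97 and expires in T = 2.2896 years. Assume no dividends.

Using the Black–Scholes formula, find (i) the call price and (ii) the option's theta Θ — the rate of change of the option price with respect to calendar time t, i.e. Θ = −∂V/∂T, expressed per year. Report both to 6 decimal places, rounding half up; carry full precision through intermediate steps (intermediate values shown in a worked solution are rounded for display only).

σ√T = 0.5332·√2.2896 = 0.806808
d₁ = (ln(S/K) + (r+σ²/2)T) / (σ√T) = (ln(158.42/199.97) + (0.0616+0.5332²/2)·2.2896) / 0.806808 = (-0.232918 + 0.466509) / 0.806808 = 0.289525
d₂ = d₁ − σ√T = 0.289525 − 0.806808 = -0.517283
e^{−rT} = e^{−0.0616·2.2896} = 0.868455
N(d₁) = 0.613910,  N(d₂) = 0.302479
Call price V = S·N(d₁) − K·e^{−rT}·N(d₂) = 97.255649 − 52.530088 = 44.725561
φ(d₁) = (1/√(2π))·e^{−d₁²/2} = 0.382567
Θ = −S·φ(d₁)·σ/(2√T) − r·K·e^{−rT}·N(d₂) = −10.678201 − 3.235853 = -13.914055

price = 44.725561
Θ = -13.914055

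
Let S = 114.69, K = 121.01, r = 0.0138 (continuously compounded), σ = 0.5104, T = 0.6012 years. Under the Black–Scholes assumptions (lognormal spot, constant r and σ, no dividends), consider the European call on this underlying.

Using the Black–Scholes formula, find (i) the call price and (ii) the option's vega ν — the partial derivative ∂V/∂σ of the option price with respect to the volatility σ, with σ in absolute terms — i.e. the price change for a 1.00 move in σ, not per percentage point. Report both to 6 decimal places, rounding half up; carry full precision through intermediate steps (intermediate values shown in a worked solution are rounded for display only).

σ√T = 0.5104·√0.6012 = 0.395749
d₁ = (ln(S/K) + (r+σ²/2)T) / (σ√T) = (ln(114.69/121.01) + (0.0138+0.5104²/2)·0.6012) / 0.395749 = (-0.053640 + 0.086605) / 0.395749 = 0.083298
d₂ = d₁ − σ√T = 0.083298 − 0.395749 = -0.312452
e^{−rT} = e^{−0.0138·0.6012} = 0.991738
N(d₁) = 0.533193,  N(d₂) = 0.377349
Call price V = S·N(d₁) − K·e^{−rT}·N(d₂) = 61.151853 − 45.285679 = 15.866173
φ(d₁) = (1/√(2π))·e^{−d₁²/2} = 0.397561
ν = S·φ(d₁)·√T = 35.353990

price = 15.866173
ν = 35.353990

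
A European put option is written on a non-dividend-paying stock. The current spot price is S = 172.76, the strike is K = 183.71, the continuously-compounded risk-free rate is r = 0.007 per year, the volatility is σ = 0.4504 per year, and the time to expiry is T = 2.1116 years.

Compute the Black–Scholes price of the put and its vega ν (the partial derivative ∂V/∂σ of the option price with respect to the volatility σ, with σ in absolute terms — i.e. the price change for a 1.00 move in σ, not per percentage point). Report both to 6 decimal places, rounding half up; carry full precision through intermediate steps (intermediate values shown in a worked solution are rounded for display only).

price = 49.613286
ν = 96.924954

σ√T = 0.4504·√2.1116 = 0.654492
d₁ = (ln(S/K) + (r+σ²/2)T) / (σ√T) = (ln(172.76/183.71) + (0.007+0.4504²/2)·2.1116) / 0.654492 = (-0.061455 + 0.228961) / 0.654492 = 0.255933
d₂ = d₁ − σ√T = 0.255933 − 0.654492 = -0.398559
e^{−rT} = e^{−0.007·2.1116} = 0.985328
N(−d₁) = 0.399001,  N(−d₂) = 0.654891
Put price V = K·e^{−rT}·N(−d₂) − S·N(−d₁) = 118.544765 − 68.931480 = 49.613286
φ(d₁) = (1/√(2π))·e^{−d₁²/2} = 0.386088
ν = S·φ(d₁)·√T = 96.924954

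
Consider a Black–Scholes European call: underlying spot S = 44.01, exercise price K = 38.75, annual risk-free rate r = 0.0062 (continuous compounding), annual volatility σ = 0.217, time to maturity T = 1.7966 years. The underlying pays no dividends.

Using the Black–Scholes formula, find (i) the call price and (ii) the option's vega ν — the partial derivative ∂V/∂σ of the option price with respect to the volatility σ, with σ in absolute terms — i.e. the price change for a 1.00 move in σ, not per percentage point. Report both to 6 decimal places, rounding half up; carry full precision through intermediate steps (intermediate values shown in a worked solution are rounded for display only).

σ√T = 0.217·√1.7966 = 0.290861
d₁ = (ln(S/K) + (r+σ²/2)T) / (σ√T) = (ln(44.01/38.75) + (0.0062+0.217²/2)·1.7966) / 0.290861 = (0.127286 + 0.053439) / 0.290861 = 0.621345
d₂ = d₁ − σ√T = 0.621345 − 0.290861 = 0.330484
e^{−rT} = e^{−0.0062·1.7966} = 0.988923
N(d₁) = 0.732814,  N(d₂) = 0.629483
Call price V = S·N(d₁) − K·e^{−rT}·N(d₂) = 32.251134 − 24.122268 = 8.128866
φ(d₁) = (1/√(2π))·e^{−d₁²/2} = 0.328909
ν = S·φ(d₁)·√T = 19.402295

price = 8.128866
ν = 19.402295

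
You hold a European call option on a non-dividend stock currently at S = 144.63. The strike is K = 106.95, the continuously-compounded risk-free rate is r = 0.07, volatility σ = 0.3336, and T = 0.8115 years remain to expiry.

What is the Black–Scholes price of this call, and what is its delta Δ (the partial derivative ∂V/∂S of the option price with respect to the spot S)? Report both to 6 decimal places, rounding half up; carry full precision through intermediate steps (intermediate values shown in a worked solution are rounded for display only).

σ√T = 0.3336·√0.8115 = 0.300518
d₁ = (ln(S/K) + (r+σ²/2)T) / (σ√T) = (ln(144.63/106.95) + (0.07+0.3336²/2)·0.8115) / 0.300518 = (0.301817 + 0.101960) / 0.300518 = 1.343607
d₂ = d₁ − σ√T = 1.343607 − 0.300518 = 1.043089
e^{−rT} = e^{−0.07·0.8115} = 0.944778
N(d₁) = 0.910462,  N(d₂) = 0.851546
Call price V = S·N(d₁) − K·e^{−rT}·N(d₂) = 131.680147 − 86.043688 = 45.636459
Δ = N(d₁) = 0.910462

price = 45.636459
Δ = 0.910462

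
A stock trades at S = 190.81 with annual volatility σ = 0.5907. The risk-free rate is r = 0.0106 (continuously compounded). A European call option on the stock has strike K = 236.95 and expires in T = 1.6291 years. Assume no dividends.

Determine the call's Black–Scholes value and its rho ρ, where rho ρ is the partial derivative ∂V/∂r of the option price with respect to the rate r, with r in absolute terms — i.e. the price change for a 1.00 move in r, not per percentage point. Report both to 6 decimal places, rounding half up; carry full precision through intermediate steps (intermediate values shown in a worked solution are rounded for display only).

price = 43.254946
ρ = 98.895251

σ√T = 0.5907·√1.6291 = 0.753947
d₁ = (ln(S/K) + (r+σ²/2)T) / (σ√T) = (ln(190.81/236.95) + (0.0106+0.5907²/2)·1.6291) / 0.753947 = (-0.216571 + 0.301487) / 0.753947 = 0.112628
d₂ = d₁ − σ√T = 0.112628 − 0.753947 = -0.641319
e^{−rT} = e^{−0.0106·1.6291} = 0.982880
N(d₁) = 0.544837,  N(d₂) = 0.260658
Call price V = S·N(d₁) − K·e^{−rT}·N(d₂) = 103.960398 − 60.705452 = 43.254946
ρ = K·T·e^{−rT}·N(d₂) = 98.895251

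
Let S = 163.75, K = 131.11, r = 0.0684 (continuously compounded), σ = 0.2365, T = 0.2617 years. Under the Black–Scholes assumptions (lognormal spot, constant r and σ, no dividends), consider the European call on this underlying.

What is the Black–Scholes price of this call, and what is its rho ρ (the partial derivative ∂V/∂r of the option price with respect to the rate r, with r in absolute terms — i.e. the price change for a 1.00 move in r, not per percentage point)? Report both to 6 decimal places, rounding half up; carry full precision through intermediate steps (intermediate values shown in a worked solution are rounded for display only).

price = 35.120916
ρ = 32.788732

σ√T = 0.2365·√0.2617 = 0.120985
d₁ = (ln(S/K) + (r+σ²/2)T) / (σ√T) = (ln(163.75/131.11) + (0.0684+0.2365²/2)·0.2617) / 0.120985 = (0.222304 + 0.025219) / 0.120985 = 2.045893
d₂ = d₁ − σ√T = 2.045893 − 0.120985 = 1.924908
e^{−rT} = e^{−0.0684·0.2617} = 0.982259
N(d₁) = 0.979617,  N(d₂) = 0.972880
Call price V = S·N(d₁) − K·e^{−rT}·N(d₂) = 160.412211 − 125.291295 = 35.120916
ρ = K·T·e^{−rT}·N(d₂) = 32.788732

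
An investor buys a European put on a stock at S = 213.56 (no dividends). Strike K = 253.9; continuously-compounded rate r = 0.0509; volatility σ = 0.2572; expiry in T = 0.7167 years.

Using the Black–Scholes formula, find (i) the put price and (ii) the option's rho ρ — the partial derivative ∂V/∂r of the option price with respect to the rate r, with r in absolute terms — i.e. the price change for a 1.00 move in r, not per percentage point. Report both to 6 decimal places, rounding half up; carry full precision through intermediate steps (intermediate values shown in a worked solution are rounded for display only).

σ√T = 0.2572·√0.7167 = 0.217741
d₁ = (ln(S/K) + (r+σ²/2)T) / (σ√T) = (ln(213.56/253.9) + (0.0509+0.2572²/2)·0.7167) / 0.217741 = (-0.173023 + 0.060186) / 0.217741 = -0.518218
d₂ = d₁ − σ√T = -0.518218 − 0.217741 = -0.735959
e^{−rT} = e^{−0.0509·0.7167} = 0.964177
N(−d₁) = 0.697847,  N(−d₂) = 0.769122
Put price V = K·e^{−rT}·N(−d₂) − S·N(−d₁) = 188.284634 − 149.032173 = 39.252462
ρ = −K·T·e^{−rT}·N(−d₂) = -134.943597

price = 39.252462
ρ = -134.943597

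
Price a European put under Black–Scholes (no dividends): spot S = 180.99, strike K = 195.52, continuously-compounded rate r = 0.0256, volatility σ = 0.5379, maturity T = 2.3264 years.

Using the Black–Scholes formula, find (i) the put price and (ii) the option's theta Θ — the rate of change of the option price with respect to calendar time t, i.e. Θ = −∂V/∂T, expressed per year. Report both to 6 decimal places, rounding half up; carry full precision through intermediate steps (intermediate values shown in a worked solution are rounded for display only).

price = 59.757740
Θ = -8.659905

σ√T = 0.5379·√2.3264 = 0.820434
d₁ = (ln(S/K) + (r+σ²/2)T) / (σ√T) = (ln(180.99/195.52) + (0.0256+0.5379²/2)·2.3264) / 0.820434 = (-0.077221 + 0.396112) / 0.820434 = 0.388686
d₂ = d₁ − σ√T = 0.388686 − 0.820434 = -0.431748
e^{−rT} = e^{−0.0256·2.3264} = 0.942183
N(−d₁) = 0.348754,  N(−d₂) = 0.667038
Put price V = K·e^{−rT}·N(−d₂) − S·N(−d₁) = 122.878784 − 63.121044 = 59.757740
φ(d₁) = (1/√(2π))·e^{−d₁²/2} = 0.369917
Θ = −S·φ(d₁)·σ/(2√T) + r·K·e^{−rT}·N(−d₂) = −11.805602 + 3.145697 = -8.659905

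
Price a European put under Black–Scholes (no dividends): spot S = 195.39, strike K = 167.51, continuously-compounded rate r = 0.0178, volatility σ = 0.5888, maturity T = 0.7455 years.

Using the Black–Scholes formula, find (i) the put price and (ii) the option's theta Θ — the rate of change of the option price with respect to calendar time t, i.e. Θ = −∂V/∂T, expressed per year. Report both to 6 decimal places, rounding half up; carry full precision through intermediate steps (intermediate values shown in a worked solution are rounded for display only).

σ√T = 0.5888·√0.7455 = 0.508384
d₁ = (ln(S/K) + (r+σ²/2)T) / (σ√T) = (ln(195.39/167.51) + (0.0178+0.5888²/2)·0.7455) / 0.508384 = (0.153955 + 0.142497) / 0.508384 = 0.583125
d₂ = d₁ − σ√T = 0.583125 − 0.508384 = 0.074742
e^{−rT} = e^{−0.0178·0.7455} = 0.986818
N(−d₁) = 0.279904,  N(−d₂) = 0.470210
Put price V = K·e^{−rT}·N(−d₂) − S·N(−d₁) = 77.726605 − 54.690535 = 23.036070
φ(d₁) = (1/√(2π))·e^{−d₁²/2} = 0.336568
Θ = −S·φ(d₁)·σ/(2√T) + r·K·e^{−rT}·N(−d₂) = −22.422740 + 1.383534 = -21.039207

price = 23.036070
Θ = -21.039207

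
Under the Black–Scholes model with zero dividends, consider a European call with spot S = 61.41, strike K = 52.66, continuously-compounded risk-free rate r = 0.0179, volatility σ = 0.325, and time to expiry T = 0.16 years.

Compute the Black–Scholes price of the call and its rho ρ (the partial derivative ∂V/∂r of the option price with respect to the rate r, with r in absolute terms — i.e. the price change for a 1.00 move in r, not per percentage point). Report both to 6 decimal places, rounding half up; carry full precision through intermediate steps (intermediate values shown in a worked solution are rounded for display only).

price = 9.310394
ρ = 7.332375

σ√T = 0.325·√0.16 = 0.130000
d₁ = (ln(S/K) + (r+σ²/2)T) / (σ√T) = (ln(61.41/52.66) + (0.0179+0.325²/2)·0.16) / 0.130000 = (0.153717 + 0.011314) / 0.130000 = 1.269466
d₂ = d₁ − σ√T = 1.269466 − 0.130000 = 1.139466
e^{−rT} = e^{−0.0179·0.16} = 0.997140
N(d₁) = 0.897862,  N(d₂) = 0.872746
Call price V = S·N(d₁) − K·e^{−rT}·N(d₂) = 55.137735 − 45.827341 = 9.310394
ρ = K·T·e^{−rT}·N(d₂) = 7.332375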